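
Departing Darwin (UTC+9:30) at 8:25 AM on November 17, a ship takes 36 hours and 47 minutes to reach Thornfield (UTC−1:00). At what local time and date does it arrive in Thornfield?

10:42 AM on November 18

Convert departure to UTC: 8:25 AM − 9:30 = 10:55 PM UTC on Nov 16.
Add 36 hours 47 minutes travel time → 11:42 AM UTC (Nov 18).
Thornfield is UTC−1:00, so local arrival = 11:42 AM − 1:00 = 10:42 AM on Nov 18.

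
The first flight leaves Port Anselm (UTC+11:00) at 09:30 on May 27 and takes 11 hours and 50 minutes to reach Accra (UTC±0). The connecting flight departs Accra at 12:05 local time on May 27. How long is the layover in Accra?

1 hour 45 minutes

Convert departure to UTC: 09:30 − 11:00 = 22:30 UTC on May 26.
Add 11 hours and 50 minutes flight time → 10:20 UTC (May 27).
Accra is UTC+0, so local arrival is the same: 10:20 on May 27.
Layover = 12:05 − 10:20 = 1 hour 45 minutes.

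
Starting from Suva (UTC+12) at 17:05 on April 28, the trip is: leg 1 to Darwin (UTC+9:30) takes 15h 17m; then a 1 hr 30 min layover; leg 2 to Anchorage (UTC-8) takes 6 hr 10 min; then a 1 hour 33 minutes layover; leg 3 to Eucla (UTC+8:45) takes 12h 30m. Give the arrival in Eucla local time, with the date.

Convert departure to UTC: 17:05 − 12:00 = 05:05 UTC on Apr 28.
Add 15 hours 17 minutes leg 1 → 20:22 UTC.
Add 1 hour 30 minutes layover in Darwin → 21:52 UTC.
Add 6 hours and 10 minutes leg 2 → 04:02 UTC (Apr 29).
Add 1 hour and 33 minutes layover in Anchorage → 05:35 UTC.
Add 12 hours 30 minutes leg 3 → 18:05 UTC.
Eucla is UTC+8:45, so local arrival = 18:05 + 8:45 = 02:50 on Apr 30.

02:50 on April 30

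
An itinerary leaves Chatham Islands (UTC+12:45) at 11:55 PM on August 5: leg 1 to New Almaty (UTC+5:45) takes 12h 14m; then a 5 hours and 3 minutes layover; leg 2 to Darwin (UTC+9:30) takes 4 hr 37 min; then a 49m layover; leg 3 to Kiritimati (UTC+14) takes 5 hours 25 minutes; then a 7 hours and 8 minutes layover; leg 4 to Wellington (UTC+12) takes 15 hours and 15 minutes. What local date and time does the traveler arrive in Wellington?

1:41 AM on August 8

Convert departure to UTC: 11:55 PM − 12:45 = 11:10 AM UTC on Aug 5.
Add 12 hours 14 minutes leg 1 → 11:24 PM UTC.
Add 5 hours 3 minutes layover in New Almaty → 4:27 AM UTC (Aug 6).
Add 4 hours and 37 minutes leg 2 → 9:04 AM UTC.
Add 49 minutes layover in Darwin → 9:53 AM UTC.
Add 5 hours 25 minutes leg 3 → 3:18 PM UTC.
Add 7 hours and 8 minutes layover in Kiritimati → 10:26 PM UTC.
Add 15 hours and 15 minutes leg 4 → 1:41 PM UTC (Aug 7).
Wellington is UTC+12:00, so local arrival = 1:41 PM + 12:00 = 1:41 AM on Aug 8.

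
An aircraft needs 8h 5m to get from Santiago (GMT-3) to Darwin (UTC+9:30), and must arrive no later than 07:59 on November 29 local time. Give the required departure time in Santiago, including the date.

Target arrival in UTC: 07:59 − 9:30 = 22:29 on Nov 28.
Subtract 8 hours and 5 minutes → departure 14:24 UTC on Nov 28.
Santiago is UTC−3:00: 14:24 − 3:00 = 11:24 on Nov 28.

11:24 on November 28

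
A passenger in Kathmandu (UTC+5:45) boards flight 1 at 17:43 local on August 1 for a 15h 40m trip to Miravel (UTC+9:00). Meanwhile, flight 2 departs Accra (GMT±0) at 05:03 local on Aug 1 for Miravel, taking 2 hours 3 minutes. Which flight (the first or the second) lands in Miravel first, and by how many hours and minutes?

the second, by 20 hours 32 minutes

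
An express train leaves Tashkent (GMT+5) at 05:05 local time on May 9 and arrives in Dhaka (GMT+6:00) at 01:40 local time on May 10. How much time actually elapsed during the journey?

19 hours 35 minutes

Dhaka is 1:00 ahead of Tashkent.
Clock-face elapsed time (ignoring zones) is 20 hours 35 minutes.
Actual elapsed = 20 hours 35 minutes − 1:00 = 19 hours 35 minutes.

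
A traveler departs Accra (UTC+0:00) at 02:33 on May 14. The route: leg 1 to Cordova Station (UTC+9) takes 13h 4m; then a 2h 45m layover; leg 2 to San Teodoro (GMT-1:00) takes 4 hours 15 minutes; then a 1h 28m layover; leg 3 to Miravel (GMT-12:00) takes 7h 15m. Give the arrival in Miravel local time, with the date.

19:20 on May 14

Accra is at UTC+0, so departure is already 02:33 UTC on May 14.
Add 13 hours and 4 minutes leg 1 → 15:37 UTC.
Add 2 hours and 45 minutes layover in Cordova Station → 18:22 UTC.
Add 4 hours and 15 minutes leg 2 → 22:37 UTC.
Add 1 hour and 28 minutes layover in San Teodoro → 00:05 UTC (May 15).
Add 7 hours and 15 minutes leg 3 → 07:20 UTC.
Miravel is UTC−12:00, so local arrival = 07:20 − 12:00 = 19:20 on May 14.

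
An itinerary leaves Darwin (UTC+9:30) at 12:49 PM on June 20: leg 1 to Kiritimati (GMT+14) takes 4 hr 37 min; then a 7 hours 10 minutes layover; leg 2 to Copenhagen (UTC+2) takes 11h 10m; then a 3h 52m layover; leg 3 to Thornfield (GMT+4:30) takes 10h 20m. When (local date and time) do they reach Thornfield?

Convert departure to UTC: 12:49 PM − 9:30 = 3:19 AM UTC on Jun 20.
Add 4 hours and 37 minutes leg 1 → 7:56 AM UTC.
Add 7 hours 10 minutes layover in Kiritimati → 3:06 PM UTC.
Add 11 hours 10 minutes leg 2 → 2:16 AM UTC (Jun 21).
Add 3 hours and 52 minutes layover in Copenhagen → 6:08 AM UTC.
Add 10 hours and 20 minutes leg 3 → 4:28 PM UTC.
Thornfield is UTC+4:30, so local arrival = 4:28 PM + 4:30 = 8:58 PM on Jun 21.

8:58 PM on June 21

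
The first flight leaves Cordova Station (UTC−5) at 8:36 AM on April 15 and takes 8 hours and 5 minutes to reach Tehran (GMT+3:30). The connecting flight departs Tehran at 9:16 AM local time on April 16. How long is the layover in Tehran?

8 hours 5 minutes

Convert departure to UTC: 8:36 AM + 5:00 = 1:36 PM UTC on Apr 15.
Add 8 hours and 5 minutes flight time → 9:41 PM UTC.
Tehran is UTC+3:30, so local arrival = 9:41 PM + 3:30 = 1:11 AM on Apr 16.
Layover = 9:16 AM − 1:11 AM = 8 hours 5 minutes.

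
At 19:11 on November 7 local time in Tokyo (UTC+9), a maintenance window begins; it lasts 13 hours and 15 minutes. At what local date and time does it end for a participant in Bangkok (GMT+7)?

Convert start to UTC: 19:11 − 9:00 = 10:11 UTC on Nov 7.
Add 13 hours 15 minutes duration → 23:26 UTC.
Bangkok is UTC+7:00, so local end time = 23:26 + 7:00 = 06:26 on Nov 8.

06:26 on November 8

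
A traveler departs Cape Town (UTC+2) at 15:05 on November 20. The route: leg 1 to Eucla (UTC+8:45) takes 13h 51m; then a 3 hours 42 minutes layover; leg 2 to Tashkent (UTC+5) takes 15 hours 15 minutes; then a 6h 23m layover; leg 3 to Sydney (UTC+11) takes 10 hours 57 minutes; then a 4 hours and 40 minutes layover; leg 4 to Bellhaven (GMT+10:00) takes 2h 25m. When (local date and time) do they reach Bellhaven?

Convert departure to UTC: 15:05 − 2:00 = 13:05 UTC on Nov 20.
Add 13 hours and 51 minutes leg 1 → 02:56 UTC (Nov 21).
Add 3 hours and 42 minutes layover in Eucla → 06:38 UTC.
Add 15 hours and 15 minutes leg 2 → 21:53 UTC.
Add 6 hours and 23 minutes layover in Tashkent → 04:16 UTC (Nov 22).
Add 10 hours 57 minutes leg 3 → 15:13 UTC.
Add 4 hours 40 minutes layover in Sydney → 19:53 UTC.
Add 2 hours 25 minutes leg 4 → 22:18 UTC.
Bellhaven is UTC+10:00, so local arrival = 22:18 + 10:00 = 08:18 on Nov 23.

08:18 on November 23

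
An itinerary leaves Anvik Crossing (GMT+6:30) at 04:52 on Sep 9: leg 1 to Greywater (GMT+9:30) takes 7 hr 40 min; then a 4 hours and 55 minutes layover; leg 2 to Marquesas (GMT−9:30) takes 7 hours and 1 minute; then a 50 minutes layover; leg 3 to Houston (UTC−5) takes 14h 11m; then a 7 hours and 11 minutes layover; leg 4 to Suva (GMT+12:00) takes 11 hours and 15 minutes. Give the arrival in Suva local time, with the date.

15:25 on September 11

Convert departure to UTC: 04:52 − 6:30 = 22:22 UTC on Sep 8.
Add 7 hours 40 minutes leg 1 → 06:02 UTC (Sep 9).
Add 4 hours 55 minutes layover in Greywater → 10:57 UTC.
Add 7 hours and 1 minute leg 2 → 17:58 UTC.
Add 50 minutes layover in Marquesas → 18:48 UTC.
Add 14 hours and 11 minutes leg 3 → 08:59 UTC (Sep 10).
Add 7 hours 11 minutes layover in Houston → 16:10 UTC.
Add 11 hours and 15 minutes leg 4 → 03:25 UTC (Sep 11).
Suva is UTC+12:00, so local arrival = 03:25 + 12:00 = 15:25 on Sep 11.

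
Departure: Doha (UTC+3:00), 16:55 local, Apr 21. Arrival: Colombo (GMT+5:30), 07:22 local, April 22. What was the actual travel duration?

11 hours 57 minutes

Departure in UTC: 16:55 − 3:00 = 13:55 on Apr 21.
Arrival in UTC: 07:22 − 5:30 = 01:52 on Apr 22.
Elapsed = 01:52 − 13:55 (+1 day) = 11 hours 57 minutes.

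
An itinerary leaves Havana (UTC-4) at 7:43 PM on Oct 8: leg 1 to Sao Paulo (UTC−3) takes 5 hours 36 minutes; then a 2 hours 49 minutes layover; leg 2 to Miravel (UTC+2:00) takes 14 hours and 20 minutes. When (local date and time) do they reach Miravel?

12:28 AM on Oct 10

Convert departure to UTC: 7:43 PM + 4:00 = 11:43 PM UTC on Oct 8.
Add 5 hours and 36 minutes leg 1 → 5:19 AM UTC (Oct 9).
Add 2 hours 49 minutes layover in Sao Paulo → 8:08 AM UTC.
Add 14 hours 20 minutes leg 2 → 10:28 PM UTC.
Miravel is UTC+2:00, so local arrival = 10:28 PM + 2:00 = 12:28 AM on Oct 10.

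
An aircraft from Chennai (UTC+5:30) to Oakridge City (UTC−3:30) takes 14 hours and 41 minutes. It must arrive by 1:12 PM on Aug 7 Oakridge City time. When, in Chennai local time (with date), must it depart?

Target arrival in UTC: 1:12 PM + 3:30 = 4:42 PM on Aug 7.
Subtract 14 hours and 41 minutes → departure 2:01 AM UTC on Aug 7.
Chennai is UTC+5:30: 2:01 AM + 5:30 = 7:31 AM on Aug 7.

7:31 AM on Aug 7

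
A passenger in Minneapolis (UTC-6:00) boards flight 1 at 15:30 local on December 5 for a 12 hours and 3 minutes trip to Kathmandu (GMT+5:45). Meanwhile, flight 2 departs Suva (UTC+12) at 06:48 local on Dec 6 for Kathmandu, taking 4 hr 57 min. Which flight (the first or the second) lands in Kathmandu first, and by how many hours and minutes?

Flight 1 in UTC: 15:30 + 6:00 = 21:30 on Dec 5.
+12 hours 3 minutes → arrive 09:33 UTC on Dec 6.
Flight 2 in UTC: 06:48 − 12:00 = 18:48 on Dec 5.
+4 hours and 57 minutes → arrive 23:45 UTC on Dec 5.
Flight 2 lands earlier by 9 hours 48 minutes.

the second, by 9 hours 48 minutes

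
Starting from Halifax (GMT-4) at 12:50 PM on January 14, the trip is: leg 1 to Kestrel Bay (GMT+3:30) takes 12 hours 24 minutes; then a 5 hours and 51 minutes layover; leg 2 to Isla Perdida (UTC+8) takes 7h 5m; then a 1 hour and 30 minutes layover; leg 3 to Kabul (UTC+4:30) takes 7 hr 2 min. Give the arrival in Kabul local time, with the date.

Convert departure to UTC: 12:50 PM + 4:00 = 4:50 PM UTC on Jan 14.
Add 12 hours and 24 minutes leg 1 → 5:14 AM UTC (Jan 15).
Add 5 hours 51 minutes layover in Kestrel Bay → 11:05 AM UTC.
Add 7 hours and 5 minutes leg 2 → 6:10 PM UTC.
Add 1 hour 30 minutes layover in Isla Perdida → 7:40 PM UTC.
Add 7 hours and 2 minutes leg 3 → 2:42 AM UTC (Jan 16).
Kabul is UTC+4:30, so local arrival = 2:42 AM + 4:30 = 7:12 AM on Jan 16.

7:12 AM on Jan 16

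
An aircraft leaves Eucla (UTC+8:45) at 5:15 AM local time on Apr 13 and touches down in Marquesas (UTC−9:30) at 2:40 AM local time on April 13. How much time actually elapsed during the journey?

15 hours 40 minutes

Departure in UTC: 5:15 AM − 8:45 = 8:30 PM on Apr 12.
Arrival in UTC: 2:40 AM + 9:30 = 12:10 PM on Apr 13.
Elapsed = 12:10 PM − 8:30 PM (+1 day) = 15 hours 40 minutes.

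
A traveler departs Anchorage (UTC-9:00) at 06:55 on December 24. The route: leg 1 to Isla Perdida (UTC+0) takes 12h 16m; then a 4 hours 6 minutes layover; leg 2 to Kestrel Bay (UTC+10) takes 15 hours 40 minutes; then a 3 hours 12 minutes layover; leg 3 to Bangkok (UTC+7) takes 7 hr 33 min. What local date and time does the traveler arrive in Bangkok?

17:42 on Dec 26

Convert departure to UTC: 06:55 + 9:00 = 15:55 UTC on Dec 24.
Add 12 hours and 16 minutes leg 1 → 04:11 UTC (Dec 25).
Add 4 hours 6 minutes layover in Isla Perdida → 08:17 UTC.
Add 15 hours and 40 minutes leg 2 → 23:57 UTC.
Add 3 hours and 12 minutes layover in Kestrel Bay → 03:09 UTC (Dec 26).
Add 7 hours and 33 minutes leg 3 → 10:42 UTC.
Bangkok is UTC+7:00, so local arrival = 10:42 + 7:00 = 17:42 on Dec 26.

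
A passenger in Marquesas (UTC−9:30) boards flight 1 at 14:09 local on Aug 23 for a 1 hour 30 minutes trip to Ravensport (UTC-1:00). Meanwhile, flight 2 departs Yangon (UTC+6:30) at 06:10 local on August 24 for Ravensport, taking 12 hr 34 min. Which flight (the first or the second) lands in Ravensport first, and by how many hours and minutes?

Flight 1 in UTC: 14:09 + 9:30 = 23:39 on Aug 23.
+1 hour and 30 minutes → arrive 01:09 UTC on Aug 24.
Flight 2 in UTC: 06:10 − 6:30 = 23:40 on Aug 23.
+12 hours 34 minutes → arrive 12:14 UTC on Aug 24.
Flight 1 lands earlier by 11 hours 5 minutes.

the first, by 11 hours 5 minutes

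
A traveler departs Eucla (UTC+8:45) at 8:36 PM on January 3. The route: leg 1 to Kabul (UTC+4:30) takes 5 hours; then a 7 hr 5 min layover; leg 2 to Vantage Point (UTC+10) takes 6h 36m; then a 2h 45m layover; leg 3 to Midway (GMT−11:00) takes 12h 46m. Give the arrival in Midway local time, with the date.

11:03 AM on Jan 4

Convert departure to UTC: 8:36 PM − 8:45 = 11:51 AM UTC on Jan 3.
Add 5 hours leg 1 → 4:51 PM UTC.
Add 7 hours 5 minutes layover in Kabul → 11:56 PM UTC.
Add 6 hours and 36 minutes leg 2 → 6:32 AM UTC (Jan 4).
Add 2 hours 45 minutes layover in Vantage Point → 9:17 AM UTC.
Add 12 hours 46 minutes leg 3 → 10:03 PM UTC.
Midway is UTC−11:00, so local arrival = 10:03 PM − 11:00 = 11:03 AM on Jan 4.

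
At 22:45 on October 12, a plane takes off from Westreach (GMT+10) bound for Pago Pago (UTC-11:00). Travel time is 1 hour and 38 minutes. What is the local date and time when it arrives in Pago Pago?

03:23 on October 12

Convert departure to UTC: 22:45 − 10:00 = 12:45 UTC on Oct 12.
Add 1 hour and 38 minutes travel time → 14:23 UTC.
Pago Pago is UTC−11:00, so local arrival = 14:23 − 11:00 = 03:23 on Oct 12.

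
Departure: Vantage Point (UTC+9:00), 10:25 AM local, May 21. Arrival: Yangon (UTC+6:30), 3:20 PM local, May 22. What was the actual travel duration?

31 hours 25 minutes

Departure in UTC: 10:25 AM − 9:00 = 1:25 AM on May 21.
Arrival in UTC: 3:20 PM − 6:30 = 8:50 AM on May 22.
Elapsed = 8:50 AM − 1:25 AM (+1 day) = 31 hours 25 minutes.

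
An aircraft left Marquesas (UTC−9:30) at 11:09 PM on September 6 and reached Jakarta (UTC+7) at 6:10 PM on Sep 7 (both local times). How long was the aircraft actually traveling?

Departure in UTC: 11:09 PM + 9:30 = 8:39 AM on Sep 7.
Arrival in UTC: 6:10 PM − 7:00 = 11:10 AM on Sep 7.
Elapsed = 11:10 AM − 8:39 AM = 2 hours 31 minutes.

2 hours 31 minutes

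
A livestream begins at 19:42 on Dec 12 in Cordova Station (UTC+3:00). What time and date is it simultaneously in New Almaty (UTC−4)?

New Almaty is 7:00 behind Cordova Station.
Shift by the zone difference: 19:42 − 7:00 = 12:42 on Dec 12 in New Almaty.

12:42 on December 12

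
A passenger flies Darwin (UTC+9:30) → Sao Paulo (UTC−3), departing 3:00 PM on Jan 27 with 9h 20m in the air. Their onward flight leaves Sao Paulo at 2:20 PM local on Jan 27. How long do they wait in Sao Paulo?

2 hours 30 minutes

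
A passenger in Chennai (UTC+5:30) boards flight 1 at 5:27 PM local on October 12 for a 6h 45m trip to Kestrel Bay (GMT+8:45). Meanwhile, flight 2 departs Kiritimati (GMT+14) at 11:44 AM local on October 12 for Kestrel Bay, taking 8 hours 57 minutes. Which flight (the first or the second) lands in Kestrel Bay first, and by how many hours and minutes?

the second, by 12 hours 1 minute

Flight 1 in UTC: 5:27 PM − 5:30 = 11:57 AM on Oct 12.
+6 hours 45 minutes → arrive 6:42 PM UTC on Oct 12.
Flight 2 in UTC: 11:44 AM − 14:00 = 9:44 PM on Oct 11.
+8 hours 57 minutes → arrive 6:41 AM UTC on Oct 12.
Flight 2 lands earlier by 12 hours 1 minute.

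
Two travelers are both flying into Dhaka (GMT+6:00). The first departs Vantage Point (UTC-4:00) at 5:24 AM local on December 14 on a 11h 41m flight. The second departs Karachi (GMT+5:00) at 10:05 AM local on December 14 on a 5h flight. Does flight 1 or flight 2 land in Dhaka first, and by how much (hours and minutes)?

the second, by 11 hours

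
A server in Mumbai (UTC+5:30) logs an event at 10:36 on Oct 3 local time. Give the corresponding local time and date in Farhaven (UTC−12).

In UTC: 10:36 − 5:30 = 05:06 on Oct 3.
Farhaven is UTC−12:00: 05:06 − 12:00 = 17:06 on Oct 2.

17:06 on October 2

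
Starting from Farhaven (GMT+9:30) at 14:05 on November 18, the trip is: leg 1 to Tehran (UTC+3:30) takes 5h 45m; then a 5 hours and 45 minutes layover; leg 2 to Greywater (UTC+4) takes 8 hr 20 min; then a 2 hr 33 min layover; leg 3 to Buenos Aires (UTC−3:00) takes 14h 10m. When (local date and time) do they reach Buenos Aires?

Convert departure to UTC: 14:05 − 9:30 = 04:35 UTC on Nov 18.
Add 5 hours 45 minutes leg 1 → 10:20 UTC.
Add 5 hours and 45 minutes layover in Tehran → 16:05 UTC.
Add 8 hours and 20 minutes leg 2 → 00:25 UTC (Nov 19).
Add 2 hours and 33 minutes layover in Greywater → 02:58 UTC.
Add 14 hours and 10 minutes leg 3 → 17:08 UTC.
Buenos Aires is UTC−3:00, so local arrival = 17:08 − 3:00 = 14:08 on Nov 19.

14:08 on November 19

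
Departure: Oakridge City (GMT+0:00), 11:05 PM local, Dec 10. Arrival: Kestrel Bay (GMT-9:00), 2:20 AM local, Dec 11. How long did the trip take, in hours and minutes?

12 hours 15 minutes

Departure is already UTC: 11:05 PM on Dec 10.
Arrival in UTC: 2:20 AM + 9:00 = 11:20 AM on Dec 11.
Elapsed = 11:20 AM − 11:05 PM (+1 day) = 12 hours 15 minutes.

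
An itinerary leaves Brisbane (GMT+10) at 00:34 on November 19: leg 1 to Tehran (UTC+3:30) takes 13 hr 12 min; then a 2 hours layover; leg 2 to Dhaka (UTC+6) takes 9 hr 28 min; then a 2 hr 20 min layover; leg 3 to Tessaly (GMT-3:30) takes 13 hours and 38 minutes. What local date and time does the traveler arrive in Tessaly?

Convert departure to UTC: 00:34 − 10:00 = 14:34 UTC on Nov 18.
Add 13 hours and 12 minutes leg 1 → 03:46 UTC (Nov 19).
Add 2 hours layover in Tehran → 05:46 UTC.
Add 9 hours and 28 minutes leg 2 → 15:14 UTC.
Add 2 hours and 20 minutes layover in Dhaka → 17:34 UTC.
Add 13 hours and 38 minutes leg 3 → 07:12 UTC (Nov 20).
Tessaly is UTC−3:30, so local arrival = 07:12 − 3:30 = 03:42 on Nov 20.

03:42 on November 20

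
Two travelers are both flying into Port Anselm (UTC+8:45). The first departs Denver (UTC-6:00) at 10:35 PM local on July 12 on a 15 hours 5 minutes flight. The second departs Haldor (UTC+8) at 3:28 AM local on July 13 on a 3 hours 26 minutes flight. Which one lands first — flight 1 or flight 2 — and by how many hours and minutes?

Flight 1 in UTC: 10:35 PM + 6:00 = 4:35 AM on Jul 13.
+15 hours 5 minutes → arrive 7:40 PM UTC on Jul 13.
Flight 2 in UTC: 3:28 AM − 8:00 = 7:28 PM on Jul 12.
+3 hours and 26 minutes → arrive 10:54 PM UTC on Jul 12.
Flight 2 lands earlier by 20 hours 46 minutes.

the second, by 20 hours 46 minutes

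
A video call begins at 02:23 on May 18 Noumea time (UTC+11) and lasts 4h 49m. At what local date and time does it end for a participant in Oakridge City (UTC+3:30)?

Oakridge City is 7:30 behind Noumea.
After 4 hours and 49 minutes it is 07:12 in Noumea.
Shift by the zone difference: 07:12 − 7:30 = 23:42 on May 17 in Oakridge City.

23:42 on May 17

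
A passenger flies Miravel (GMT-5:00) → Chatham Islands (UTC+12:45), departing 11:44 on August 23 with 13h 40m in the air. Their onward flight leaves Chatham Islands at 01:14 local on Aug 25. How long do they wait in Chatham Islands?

6 hours 5 minutes

Convert departure to UTC: 11:44 + 5:00 = 16:44 UTC on Aug 23.
Add 13 hours 40 minutes flight time → 06:24 UTC (Aug 24).
Chatham Islands is UTC+12:45, so local arrival = 06:24 + 12:45 = 19:09 on Aug 24.
Layover = 01:14 − 19:09 (+1 day) = 6 hours 5 minutes.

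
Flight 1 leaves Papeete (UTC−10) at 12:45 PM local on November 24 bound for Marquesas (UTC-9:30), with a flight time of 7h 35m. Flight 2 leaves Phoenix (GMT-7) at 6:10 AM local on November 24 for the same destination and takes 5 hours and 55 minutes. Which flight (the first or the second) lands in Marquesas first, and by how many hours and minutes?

Flight 1 in UTC: 12:45 PM + 10:00 = 10:45 PM on Nov 24.
+7 hours 35 minutes → arrive 6:20 AM UTC on Nov 25.
Flight 2 in UTC: 6:10 AM + 7:00 = 1:10 PM on Nov 24.
+5 hours and 55 minutes → arrive 7:05 PM UTC on Nov 24.
Flight 2 lands earlier by 11 hours 15 minutes.

the second, by 11 hours 15 minutes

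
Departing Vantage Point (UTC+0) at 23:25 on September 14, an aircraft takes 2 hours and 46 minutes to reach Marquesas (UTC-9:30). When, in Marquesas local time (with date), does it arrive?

16:41 on September 14

Vantage Point is at UTC+0, so departure is already 23:25 UTC on Sep 14.
Add 2 hours and 46 minutes travel time → 02:11 UTC (Sep 15).
Marquesas is UTC−9:30, so local arrival = 02:11 − 9:30 = 16:41 on Sep 14.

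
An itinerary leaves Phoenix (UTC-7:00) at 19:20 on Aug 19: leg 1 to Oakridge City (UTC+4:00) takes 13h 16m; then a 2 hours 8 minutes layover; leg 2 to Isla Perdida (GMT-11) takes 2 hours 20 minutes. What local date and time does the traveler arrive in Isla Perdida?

Convert departure to UTC: 19:20 + 7:00 = 02:20 UTC on Aug 20.
Add 13 hours 16 minutes leg 1 → 15:36 UTC.
Add 2 hours and 8 minutes layover in Oakridge City → 17:44 UTC.
Add 2 hours 20 minutes leg 2 → 20:04 UTC.
Isla Perdida is UTC−11:00, so local arrival = 20:04 − 11:00 = 09:04 on Aug 20.

09:04 on Aug 20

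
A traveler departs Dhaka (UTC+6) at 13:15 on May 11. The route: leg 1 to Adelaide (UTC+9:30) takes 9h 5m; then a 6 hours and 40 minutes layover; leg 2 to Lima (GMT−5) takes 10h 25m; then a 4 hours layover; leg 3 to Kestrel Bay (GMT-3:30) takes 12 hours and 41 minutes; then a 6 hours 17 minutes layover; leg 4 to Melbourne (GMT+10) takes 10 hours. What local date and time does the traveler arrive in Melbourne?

04:23 on May 14

Convert departure to UTC: 13:15 − 6:00 = 07:15 UTC on May 11.
Add 9 hours 5 minutes leg 1 → 16:20 UTC.
Add 6 hours and 40 minutes layover in Adelaide → 23:00 UTC.
Add 10 hours and 25 minutes leg 2 → 09:25 UTC (May 12).
Add 4 hours layover in Lima → 13:25 UTC.
Add 12 hours 41 minutes leg 3 → 02:06 UTC (May 13).
Add 6 hours 17 minutes layover in Kestrel Bay → 08:23 UTC.
Add 10 hours leg 4 → 18:23 UTC.
Melbourne is UTC+10:00, so local arrival = 18:23 + 10:00 = 04:23 on May 14.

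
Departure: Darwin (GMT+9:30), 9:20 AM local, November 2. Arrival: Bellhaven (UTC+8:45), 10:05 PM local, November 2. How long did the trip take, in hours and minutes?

13 hours 30 minutes

Departure in UTC: 9:20 AM − 9:30 = 11:50 PM on Nov 1.
Arrival in UTC: 10:05 PM − 8:45 = 1:20 PM on Nov 2.
Elapsed = 1:20 PM − 11:50 PM (+1 day) = 13 hours 30 minutes.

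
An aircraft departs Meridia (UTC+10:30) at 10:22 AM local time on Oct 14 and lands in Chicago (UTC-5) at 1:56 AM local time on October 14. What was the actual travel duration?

7 hours 4 minutes

Departure in UTC: 10:22 AM − 10:30 = 11:52 PM on Oct 13.
Arrival in UTC: 1:56 AM + 5:00 = 6:56 AM on Oct 14.
Elapsed = 6:56 AM − 11:52 PM (+1 day) = 7 hours 4 minutes.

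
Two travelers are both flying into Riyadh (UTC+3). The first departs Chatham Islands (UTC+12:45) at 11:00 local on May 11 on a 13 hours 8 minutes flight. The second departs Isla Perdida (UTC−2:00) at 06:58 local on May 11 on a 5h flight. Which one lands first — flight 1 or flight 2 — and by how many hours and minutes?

Flight 1 in UTC: 11:00 − 12:45 = 22:15 on May 10.
+13 hours and 8 minutes → arrive 11:23 UTC on May 11.
Flight 2 in UTC: 06:58 + 2:00 = 08:58 on May 11.
+5 hours → arrive 13:58 UTC on May 11.
Flight 1 lands earlier by 2 hours 35 minutes.

the first, by 2 hours 35 minutes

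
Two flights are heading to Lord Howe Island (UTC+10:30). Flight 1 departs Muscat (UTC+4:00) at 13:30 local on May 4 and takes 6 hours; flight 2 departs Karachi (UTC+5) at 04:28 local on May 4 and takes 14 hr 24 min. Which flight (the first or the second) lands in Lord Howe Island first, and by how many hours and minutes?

the second, by 1 hour 38 minutes

Flight 1 in UTC: 13:30 − 4:00 = 09:30 on May 4.
+6 hours → arrive 15:30 UTC on May 4.
Flight 2 in UTC: 04:28 − 5:00 = 23:28 on May 3.
+14 hours and 24 minutes → arrive 13:52 UTC on May 4.
Flight 2 lands earlier by 1 hour 38 minutes.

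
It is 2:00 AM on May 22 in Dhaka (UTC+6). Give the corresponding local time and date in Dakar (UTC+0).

8:00 PM on May 21

Dakar is 6:00 behind Dhaka.
Shift by the zone difference: 2:00 AM − 6:00 = 8:00 PM on May 21 in Dakar.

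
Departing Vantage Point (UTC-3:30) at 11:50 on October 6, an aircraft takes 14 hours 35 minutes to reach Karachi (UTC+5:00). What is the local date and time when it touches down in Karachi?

Convert departure to UTC: 11:50 + 3:30 = 15:20 UTC on Oct 6.
Add 14 hours 35 minutes travel time → 05:55 UTC (Oct 7).
Karachi is UTC+5:00, so local arrival = 05:55 + 5:00 = 10:55 on Oct 7.

10:55 on Oct 7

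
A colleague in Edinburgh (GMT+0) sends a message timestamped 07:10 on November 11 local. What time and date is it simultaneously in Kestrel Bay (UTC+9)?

Edinburgh is UTC+0 so that is 07:10 UTC.
Kestrel Bay is UTC+9:00: 07:10 + 9:00 = 16:10 on Nov 11.

16:10 on Nov 11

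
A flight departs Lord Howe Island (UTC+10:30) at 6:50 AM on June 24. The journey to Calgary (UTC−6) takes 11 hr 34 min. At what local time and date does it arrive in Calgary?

Convert departure to UTC: 6:50 AM − 10:30 = 8:20 PM UTC on Jun 23.
Add 11 hours 34 minutes travel time → 7:54 AM UTC (Jun 24).
Calgary is UTC−6:00, so local arrival = 7:54 AM − 6:00 = 1:54 AM on Jun 24.

1:54 AM on June 24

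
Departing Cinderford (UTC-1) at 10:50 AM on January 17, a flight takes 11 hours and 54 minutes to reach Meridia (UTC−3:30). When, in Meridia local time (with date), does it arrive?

8:14 PM on Jan 17

Meridia is 2:30 behind Cinderford.
After 11 hours and 54 minutes it is 10:44 PM in Cinderford.
Shift by the zone difference: 10:44 PM − 2:30 = 8:14 PM on Jan 17 in Meridia.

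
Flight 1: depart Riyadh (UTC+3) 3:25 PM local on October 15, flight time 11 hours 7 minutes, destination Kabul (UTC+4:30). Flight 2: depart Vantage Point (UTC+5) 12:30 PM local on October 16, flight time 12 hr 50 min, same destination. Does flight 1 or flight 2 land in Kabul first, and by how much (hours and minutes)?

Flight 1 in UTC: 3:25 PM − 3:00 = 12:25 PM on Oct 15.
+11 hours 7 minutes → arrive 11:32 PM UTC on Oct 15.
Flight 2 in UTC: 12:30 PM − 5:00 = 7:30 AM on Oct 16.
+12 hours and 50 minutes → arrive 8:20 PM UTC on Oct 16.
Flight 1 lands earlier by 20 hours 48 minutes.

the first, by 20 hours 48 minutes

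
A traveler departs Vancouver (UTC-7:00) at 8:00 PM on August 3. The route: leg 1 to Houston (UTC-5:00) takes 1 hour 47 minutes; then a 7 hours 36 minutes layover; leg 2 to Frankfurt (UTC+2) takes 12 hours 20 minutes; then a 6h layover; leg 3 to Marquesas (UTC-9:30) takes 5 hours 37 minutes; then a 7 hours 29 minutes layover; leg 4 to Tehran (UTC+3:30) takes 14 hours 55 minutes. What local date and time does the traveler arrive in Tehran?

2:14 PM on August 6

Convert departure to UTC: 8:00 PM + 7:00 = 3:00 AM UTC on Aug 4.
Add 1 hour 47 minutes leg 1 → 4:47 AM UTC.
Add 7 hours 36 minutes layover in Houston → 12:23 PM UTC.
Add 12 hours and 20 minutes leg 2 → 12:43 AM UTC (Aug 5).
Add 6 hours layover in Frankfurt → 6:43 AM UTC.
Add 5 hours and 37 minutes leg 3 → 12:20 PM UTC.
Add 7 hours and 29 minutes layover in Marquesas → 7:49 PM UTC.
Add 14 hours and 55 minutes leg 4 → 10:44 AM UTC (Aug 6).
Tehran is UTC+3:30, so local arrival = 10:44 AM + 3:30 = 2:14 PM on Aug 6.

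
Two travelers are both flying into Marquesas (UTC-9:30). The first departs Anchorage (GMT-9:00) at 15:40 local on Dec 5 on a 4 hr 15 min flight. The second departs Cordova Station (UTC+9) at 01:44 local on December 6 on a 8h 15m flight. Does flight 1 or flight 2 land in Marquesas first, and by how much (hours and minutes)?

Flight 1 in UTC: 15:40 + 9:00 = 00:40 on Dec 6.
+4 hours and 15 minutes → arrive 04:55 UTC on Dec 6.
Flight 2 in UTC: 01:44 − 9:00 = 16:44 on Dec 5.
+8 hours 15 minutes → arrive 00:59 UTC on Dec 6.
Flight 2 lands earlier by 3 hours 56 minutes.

the second, by 3 hours 56 minutes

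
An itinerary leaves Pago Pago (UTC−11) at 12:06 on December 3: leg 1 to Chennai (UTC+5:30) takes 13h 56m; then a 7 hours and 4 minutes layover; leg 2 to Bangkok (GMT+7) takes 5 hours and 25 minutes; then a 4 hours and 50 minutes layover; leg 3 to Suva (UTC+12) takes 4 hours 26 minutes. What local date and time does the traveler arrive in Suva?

22:47 on December 5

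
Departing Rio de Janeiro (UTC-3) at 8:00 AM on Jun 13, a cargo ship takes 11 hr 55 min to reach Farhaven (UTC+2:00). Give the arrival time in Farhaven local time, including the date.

12:55 AM on June 14

Farhaven is 5:00 ahead of Rio de Janeiro.
After 11 hours 55 minutes it is 7:55 PM in Rio de Janeiro.
Shift by the zone difference: 7:55 PM + 5:00 = 12:55 AM on Jun 14 in Farhaven.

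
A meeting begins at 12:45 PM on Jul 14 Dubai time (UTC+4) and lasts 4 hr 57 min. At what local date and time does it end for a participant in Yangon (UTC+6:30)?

Convert start to UTC: 12:45 PM − 4:00 = 8:45 AM UTC on Jul 14.
Add 4 hours 57 minutes duration → 1:42 PM UTC.
Yangon is UTC+6:30, so local end time = 1:42 PM + 6:30 = 8:12 PM on Jul 14.

8:12 PM on July 14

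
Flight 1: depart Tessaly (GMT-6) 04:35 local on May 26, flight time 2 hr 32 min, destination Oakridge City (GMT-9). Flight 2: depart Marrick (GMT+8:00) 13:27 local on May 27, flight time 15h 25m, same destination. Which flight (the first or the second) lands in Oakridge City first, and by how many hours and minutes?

the first, by 31 hours 45 minutes

Flight 1 in UTC: 04:35 + 6:00 = 10:35 on May 26.
+2 hours 32 minutes → arrive 13:07 UTC on May 26.
Flight 2 in UTC: 13:27 − 8:00 = 05:27 on May 27.
+15 hours 25 minutes → arrive 20:52 UTC on May 27.
Flight 1 lands earlier by 31 hours 45 minutes.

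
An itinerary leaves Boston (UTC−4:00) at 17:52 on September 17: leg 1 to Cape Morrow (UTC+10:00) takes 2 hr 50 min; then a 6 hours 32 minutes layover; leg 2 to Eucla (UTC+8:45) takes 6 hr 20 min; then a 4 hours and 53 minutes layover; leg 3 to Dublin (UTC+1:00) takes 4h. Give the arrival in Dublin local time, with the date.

23:27 on September 18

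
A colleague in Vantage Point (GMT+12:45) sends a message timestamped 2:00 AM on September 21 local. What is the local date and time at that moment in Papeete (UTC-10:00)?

In UTC: 2:00 AM − 12:45 = 1:15 PM on Sep 20.
Papeete is UTC−10:00: 1:15 PM − 10:00 = 3:15 AM on Sep 20.

3:15 AM on Sep 20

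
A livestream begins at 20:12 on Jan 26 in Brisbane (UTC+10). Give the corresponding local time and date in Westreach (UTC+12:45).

Westreach is 2:45 ahead of Brisbane.
Shift by the zone difference: 20:12 + 2:45 = 22:57 on Jan 26 in Westreach.

22:57 on Jan 26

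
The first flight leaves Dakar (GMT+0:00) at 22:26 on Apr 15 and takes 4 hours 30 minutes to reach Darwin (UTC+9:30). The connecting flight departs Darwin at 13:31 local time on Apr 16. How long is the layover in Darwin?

Dakar is at UTC+0, so departure is already 22:26 UTC on Apr 15.
Add 4 hours and 30 minutes flight time → 02:56 UTC (Apr 16).
Darwin is UTC+9:30, so local arrival = 02:56 + 9:30 = 12:26 on Apr 16.
Layover = 13:31 − 12:26 = 1 hour 5 minutes.

1 hour 5 minutes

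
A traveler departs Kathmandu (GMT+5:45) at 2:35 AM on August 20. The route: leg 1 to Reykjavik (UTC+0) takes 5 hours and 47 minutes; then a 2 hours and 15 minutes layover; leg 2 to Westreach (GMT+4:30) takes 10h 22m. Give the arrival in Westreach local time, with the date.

7:44 PM on Aug 20

Convert departure to UTC: 2:35 AM − 5:45 = 8:50 PM UTC on Aug 19.
Add 5 hours and 47 minutes leg 1 → 2:37 AM UTC (Aug 20).
Add 2 hours 15 minutes layover in Reykjavik → 4:52 AM UTC.
Add 10 hours 22 minutes leg 2 → 3:14 PM UTC.
Westreach is UTC+4:30, so local arrival = 3:14 PM + 4:30 = 7:44 PM on Aug 20.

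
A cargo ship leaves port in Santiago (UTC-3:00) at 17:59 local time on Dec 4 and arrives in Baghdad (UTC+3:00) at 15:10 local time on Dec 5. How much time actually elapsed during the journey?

15 hours 11 minutes

Departure in UTC: 17:59 + 3:00 = 20:59 on Dec 4.
Arrival in UTC: 15:10 − 3:00 = 12:10 on Dec 5.
Elapsed = 12:10 − 20:59 (+1 day) = 15 hours 11 minutes.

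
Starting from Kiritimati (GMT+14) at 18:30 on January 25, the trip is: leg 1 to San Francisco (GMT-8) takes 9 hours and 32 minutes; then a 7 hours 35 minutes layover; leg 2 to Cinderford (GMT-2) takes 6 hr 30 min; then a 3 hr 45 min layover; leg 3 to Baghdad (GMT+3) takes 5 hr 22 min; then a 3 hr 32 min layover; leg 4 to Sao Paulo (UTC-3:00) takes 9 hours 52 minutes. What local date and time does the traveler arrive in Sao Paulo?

Convert departure to UTC: 18:30 − 14:00 = 04:30 UTC on Jan 25.
Add 9 hours 32 minutes leg 1 → 14:02 UTC.
Add 7 hours 35 minutes layover in San Francisco → 21:37 UTC.
Add 6 hours 30 minutes leg 2 → 04:07 UTC (Jan 26).
Add 3 hours 45 minutes layover in Cinderford → 07:52 UTC.
Add 5 hours 22 minutes leg 3 → 13:14 UTC.
Add 3 hours and 32 minutes layover in Baghdad → 16:46 UTC.
Add 9 hours and 52 minutes leg 4 → 02:38 UTC (Jan 27).
Sao Paulo is UTC−3:00, so local arrival = 02:38 − 3:00 = 23:38 on Jan 26.

23:38 on January 26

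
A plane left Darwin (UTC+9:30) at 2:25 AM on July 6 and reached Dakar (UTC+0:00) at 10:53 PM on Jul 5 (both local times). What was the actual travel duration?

5 hours 58 minutes

Dakar is 9:30 behind Darwin.
Clock-face elapsed time (ignoring zones) is −3 hours 32 minutes.
Actual elapsed = −3 hours 32 minutes + 9:30 = 5 hours 58 minutes.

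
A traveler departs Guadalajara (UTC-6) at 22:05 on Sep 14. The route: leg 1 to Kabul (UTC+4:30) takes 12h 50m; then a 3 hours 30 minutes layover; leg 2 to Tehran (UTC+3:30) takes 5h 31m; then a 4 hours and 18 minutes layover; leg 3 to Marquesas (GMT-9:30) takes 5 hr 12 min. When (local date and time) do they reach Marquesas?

01:56 on Sep 16

Convert departure to UTC: 22:05 + 6:00 = 04:05 UTC on Sep 15.
Add 12 hours and 50 minutes leg 1 → 16:55 UTC.
Add 3 hours 30 minutes layover in Kabul → 20:25 UTC.
Add 5 hours 31 minutes leg 2 → 01:56 UTC (Sep 16).
Add 4 hours and 18 minutes layover in Tehran → 06:14 UTC.
Add 5 hours 12 minutes leg 3 → 11:26 UTC.
Marquesas is UTC−9:30, so local arrival = 11:26 − 9:30 = 01:56 on Sep 16.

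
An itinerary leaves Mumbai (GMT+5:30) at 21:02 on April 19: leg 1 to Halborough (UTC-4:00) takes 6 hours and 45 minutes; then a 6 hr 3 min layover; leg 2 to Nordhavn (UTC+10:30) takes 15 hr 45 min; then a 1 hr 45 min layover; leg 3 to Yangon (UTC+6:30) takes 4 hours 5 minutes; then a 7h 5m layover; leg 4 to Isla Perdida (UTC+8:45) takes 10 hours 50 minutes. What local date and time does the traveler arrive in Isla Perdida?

Convert departure to UTC: 21:02 − 5:30 = 15:32 UTC on Apr 19.
Add 6 hours and 45 minutes leg 1 → 22:17 UTC.
Add 6 hours and 3 minutes layover in Halborough → 04:20 UTC (Apr 20).
Add 15 hours 45 minutes leg 2 → 20:05 UTC.
Add 1 hour 45 minutes layover in Nordhavn → 21:50 UTC.
Add 4 hours and 5 minutes leg 3 → 01:55 UTC (Apr 21).
Add 7 hours and 5 minutes layover in Yangon → 09:00 UTC.
Add 10 hours and 50 minutes leg 4 → 19:50 UTC.
Isla Perdida is UTC+8:45, so local arrival = 19:50 + 8:45 = 04:35 on Apr 22.

04:35 on April 22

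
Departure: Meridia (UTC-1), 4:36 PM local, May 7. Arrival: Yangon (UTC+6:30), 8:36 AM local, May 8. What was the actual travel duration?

8 hours 30 minutes

Departure in UTC: 4:36 PM + 1:00 = 5:36 PM on May 7.
Arrival in UTC: 8:36 AM − 6:30 = 2:06 AM on May 8.
Elapsed = 2:06 AM − 5:36 PM (+1 day) = 8 hours 30 minutes.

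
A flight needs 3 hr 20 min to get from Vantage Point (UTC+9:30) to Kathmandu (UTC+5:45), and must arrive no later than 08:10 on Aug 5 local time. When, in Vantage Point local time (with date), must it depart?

08:35 on August 5

Target arrival in UTC: 08:10 − 5:45 = 02:25 on Aug 5.
Subtract 3 hours 20 minutes → departure 23:05 UTC on Aug 4.
Vantage Point is UTC+9:30: 23:05 + 9:30 = 08:35 on Aug 5.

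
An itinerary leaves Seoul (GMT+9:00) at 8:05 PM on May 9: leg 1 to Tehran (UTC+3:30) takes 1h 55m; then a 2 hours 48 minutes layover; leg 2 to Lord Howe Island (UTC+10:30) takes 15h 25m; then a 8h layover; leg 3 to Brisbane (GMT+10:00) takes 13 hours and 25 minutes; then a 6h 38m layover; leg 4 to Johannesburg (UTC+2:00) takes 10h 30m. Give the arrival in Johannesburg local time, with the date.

11:46 PM on May 11

Convert departure to UTC: 8:05 PM − 9:00 = 11:05 AM UTC on May 9.
Add 1 hour and 55 minutes leg 1 → 1:00 PM UTC.
Add 2 hours and 48 minutes layover in Tehran → 3:48 PM UTC.
Add 15 hours 25 minutes leg 2 → 7:13 AM UTC (May 10).
Add 8 hours layover in Lord Howe Island → 3:13 PM UTC.
Add 13 hours and 25 minutes leg 3 → 4:38 AM UTC (May 11).
Add 6 hours and 38 minutes layover in Brisbane → 11:16 AM UTC.
Add 10 hours and 30 minutes leg 4 → 9:46 PM UTC.
Johannesburg is UTC+2:00, so local arrival = 9:46 PM + 2:00 = 11:46 PM on May 11.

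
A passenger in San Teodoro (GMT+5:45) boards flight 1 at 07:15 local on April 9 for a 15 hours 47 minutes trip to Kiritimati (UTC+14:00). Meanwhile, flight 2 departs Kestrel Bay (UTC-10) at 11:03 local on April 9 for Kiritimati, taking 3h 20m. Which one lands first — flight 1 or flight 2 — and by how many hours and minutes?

the first, by 7 hours 6 minutes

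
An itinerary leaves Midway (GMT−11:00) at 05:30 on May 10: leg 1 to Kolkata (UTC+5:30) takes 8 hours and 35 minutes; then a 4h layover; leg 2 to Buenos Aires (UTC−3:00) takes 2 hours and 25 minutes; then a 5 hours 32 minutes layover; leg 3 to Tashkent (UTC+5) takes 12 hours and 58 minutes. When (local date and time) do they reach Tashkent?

07:00 on May 12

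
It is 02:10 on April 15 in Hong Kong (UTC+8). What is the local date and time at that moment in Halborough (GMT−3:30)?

In UTC: 02:10 − 8:00 = 18:10 on Apr 14.
Halborough is UTC−3:30: 18:10 − 3:30 = 14:40 on Apr 14.

14:40 on April 14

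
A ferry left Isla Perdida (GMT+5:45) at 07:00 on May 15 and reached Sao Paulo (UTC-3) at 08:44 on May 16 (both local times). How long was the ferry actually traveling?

34 hours 29 minutes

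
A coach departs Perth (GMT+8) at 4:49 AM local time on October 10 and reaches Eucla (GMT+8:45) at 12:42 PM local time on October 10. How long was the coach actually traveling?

Departure in UTC: 4:49 AM − 8:00 = 8:49 PM on Oct 9.
Arrival in UTC: 12:42 PM − 8:45 = 3:57 AM on Oct 10.
Elapsed = 3:57 AM − 8:49 PM (+1 day) = 7 hours 8 minutes.

7 hours 8 minutes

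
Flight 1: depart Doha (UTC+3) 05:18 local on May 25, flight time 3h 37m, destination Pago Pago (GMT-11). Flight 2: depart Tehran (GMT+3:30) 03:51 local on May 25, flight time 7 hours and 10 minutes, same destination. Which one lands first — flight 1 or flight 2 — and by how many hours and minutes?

the first, by 1 hour 36 minutes

Flight 1 in UTC: 05:18 − 3:00 = 02:18 on May 25.
+3 hours 37 minutes → arrive 05:55 UTC on May 25.
Flight 2 in UTC: 03:51 − 3:30 = 00:21 on May 25.
+7 hours 10 minutes → arrive 07:31 UTC on May 25.
Flight 1 lands earlier by 1 hour 36 minutes.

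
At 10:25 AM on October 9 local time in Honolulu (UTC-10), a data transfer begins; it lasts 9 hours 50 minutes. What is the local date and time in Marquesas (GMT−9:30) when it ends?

8:45 PM on Oct 9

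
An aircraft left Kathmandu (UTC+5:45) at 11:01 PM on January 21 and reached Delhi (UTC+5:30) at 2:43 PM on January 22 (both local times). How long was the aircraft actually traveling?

15 hours 57 minutes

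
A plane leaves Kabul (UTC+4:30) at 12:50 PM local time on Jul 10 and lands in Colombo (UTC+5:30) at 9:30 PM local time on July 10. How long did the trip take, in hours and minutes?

Departure in UTC: 12:50 PM − 4:30 = 8:20 AM on Jul 10.
Arrival in UTC: 9:30 PM − 5:30 = 4:00 PM on Jul 10.
Elapsed = 4:00 PM − 8:20 AM = 7 hours 40 minutes.

7 hours 40 minutes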